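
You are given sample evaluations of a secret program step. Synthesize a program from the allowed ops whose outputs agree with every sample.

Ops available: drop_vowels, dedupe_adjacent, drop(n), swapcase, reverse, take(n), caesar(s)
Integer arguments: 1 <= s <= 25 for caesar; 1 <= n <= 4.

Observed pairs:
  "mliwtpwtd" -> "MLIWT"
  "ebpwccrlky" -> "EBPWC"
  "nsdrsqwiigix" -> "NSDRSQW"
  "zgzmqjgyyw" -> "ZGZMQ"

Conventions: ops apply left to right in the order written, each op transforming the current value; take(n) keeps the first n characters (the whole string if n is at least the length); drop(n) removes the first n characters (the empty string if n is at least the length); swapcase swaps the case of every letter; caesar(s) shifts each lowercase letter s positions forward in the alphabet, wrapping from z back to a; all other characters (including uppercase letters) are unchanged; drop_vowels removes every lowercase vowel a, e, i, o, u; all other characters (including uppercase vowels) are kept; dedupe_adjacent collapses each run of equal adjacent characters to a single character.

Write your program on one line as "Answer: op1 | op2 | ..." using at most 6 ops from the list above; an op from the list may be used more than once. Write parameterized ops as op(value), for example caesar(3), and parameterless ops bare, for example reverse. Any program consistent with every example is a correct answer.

reverse | swapcase | dedupe_adjacent | drop(4) | reverse

Check, running the answer program on each example:
  "mliwtpwtd" -> "dtwptwilm" -> "DTWPTWILM" -> "DTWPTWILM" -> "TWILM" -> "MLIWT"
  "ebpwccrlky" -> "yklrccwpbe" -> "YKLRCCWPBE" -> "YKLRCWPBE" -> "CWPBE" -> "EBPWC"
  "nsdrsqwiigix" -> "xigiiwqsrdsn" -> "XIGIIWQSRDSN" -> "XIGIWQSRDSN" -> "WQSRDSN" -> "NSDRSQW"
  "zgzmqjgyyw" -> "wyygjqmzgz" -> "WYYGJQMZGZ" -> "WYGJQMZGZ" -> "QMZGZ" -> "ZGZMQ"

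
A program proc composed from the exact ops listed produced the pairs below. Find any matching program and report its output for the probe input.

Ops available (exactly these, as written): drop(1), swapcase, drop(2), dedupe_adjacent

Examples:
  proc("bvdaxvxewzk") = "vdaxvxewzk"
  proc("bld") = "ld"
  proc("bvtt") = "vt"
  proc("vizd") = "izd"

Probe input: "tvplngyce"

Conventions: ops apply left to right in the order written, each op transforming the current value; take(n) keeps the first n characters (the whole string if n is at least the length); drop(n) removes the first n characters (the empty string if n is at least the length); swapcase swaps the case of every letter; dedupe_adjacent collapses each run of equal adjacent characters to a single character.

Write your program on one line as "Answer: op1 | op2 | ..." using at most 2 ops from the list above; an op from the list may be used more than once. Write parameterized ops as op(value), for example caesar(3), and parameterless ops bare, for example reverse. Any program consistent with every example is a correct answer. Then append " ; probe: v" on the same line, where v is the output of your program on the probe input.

drop(1) | dedupe_adjacent ; probe: "vplngyce"

Check, running the answer program on each example:
  "bvdaxvxewzk" -> "vdaxvxewzk" -> "vdaxvxewzk"
  "bld" -> "ld" -> "ld"
  "bvtt" -> "vtt" -> "vt"
  "vizd" -> "izd" -> "izd"
  probe: "tvplngyce" -> "vplngyce" -> "vplngyce"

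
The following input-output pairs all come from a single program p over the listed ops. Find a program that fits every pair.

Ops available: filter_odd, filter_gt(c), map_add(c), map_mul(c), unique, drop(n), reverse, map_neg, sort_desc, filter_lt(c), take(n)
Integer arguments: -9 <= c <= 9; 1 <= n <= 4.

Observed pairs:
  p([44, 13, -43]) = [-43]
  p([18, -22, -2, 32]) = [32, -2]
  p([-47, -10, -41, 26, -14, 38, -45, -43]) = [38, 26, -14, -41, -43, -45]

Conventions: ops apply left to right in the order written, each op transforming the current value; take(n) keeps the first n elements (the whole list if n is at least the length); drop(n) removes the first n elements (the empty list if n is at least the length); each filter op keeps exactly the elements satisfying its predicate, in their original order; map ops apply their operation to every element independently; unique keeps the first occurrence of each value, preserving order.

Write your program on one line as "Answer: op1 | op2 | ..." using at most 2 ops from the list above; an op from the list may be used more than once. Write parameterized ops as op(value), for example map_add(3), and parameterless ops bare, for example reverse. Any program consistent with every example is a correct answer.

drop(2) | sort_desc

Check, running the answer program on each example:
  [44, 13, -43] -> [-43] -> [-43]
  [18, -22, -2, 32] -> [-2, 32] -> [32, -2]
  [-47, -10, -41, 26, -14, 38, -45, -43] -> [-41, 26, -14, 38, -45, -43] -> [38, 26, -14, -41, -43, -45]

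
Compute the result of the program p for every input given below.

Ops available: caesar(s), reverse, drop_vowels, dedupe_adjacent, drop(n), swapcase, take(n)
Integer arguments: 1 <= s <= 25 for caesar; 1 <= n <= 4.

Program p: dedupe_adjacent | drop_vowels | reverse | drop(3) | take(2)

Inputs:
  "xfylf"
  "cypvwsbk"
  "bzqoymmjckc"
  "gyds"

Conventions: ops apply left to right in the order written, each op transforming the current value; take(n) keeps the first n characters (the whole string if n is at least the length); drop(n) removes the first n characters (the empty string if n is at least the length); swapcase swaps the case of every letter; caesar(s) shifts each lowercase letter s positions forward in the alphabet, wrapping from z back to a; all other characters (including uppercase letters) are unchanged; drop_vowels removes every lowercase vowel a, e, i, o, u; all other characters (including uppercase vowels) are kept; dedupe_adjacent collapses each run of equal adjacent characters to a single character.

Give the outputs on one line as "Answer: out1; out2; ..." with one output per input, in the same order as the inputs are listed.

"fx"; "wv"; "jm"; "g"

Execution, op by op:
  "xfylf" -> "xfylf" -> "xfylf" -> "flyfx" -> "fx" -> "fx"
  "cypvwsbk" -> "cypvwsbk" -> "cypvwsbk" -> "kbswvpyc" -> "wvpyc" -> "wv"
  "bzqoymmjckc" -> "bzqoymjckc" -> "bzqymjckc" -> "ckcjmyqzb" -> "jmyqzb" -> "jm"
  "gyds" -> "gyds" -> "gyds" -> "sdyg" -> "g" -> "g"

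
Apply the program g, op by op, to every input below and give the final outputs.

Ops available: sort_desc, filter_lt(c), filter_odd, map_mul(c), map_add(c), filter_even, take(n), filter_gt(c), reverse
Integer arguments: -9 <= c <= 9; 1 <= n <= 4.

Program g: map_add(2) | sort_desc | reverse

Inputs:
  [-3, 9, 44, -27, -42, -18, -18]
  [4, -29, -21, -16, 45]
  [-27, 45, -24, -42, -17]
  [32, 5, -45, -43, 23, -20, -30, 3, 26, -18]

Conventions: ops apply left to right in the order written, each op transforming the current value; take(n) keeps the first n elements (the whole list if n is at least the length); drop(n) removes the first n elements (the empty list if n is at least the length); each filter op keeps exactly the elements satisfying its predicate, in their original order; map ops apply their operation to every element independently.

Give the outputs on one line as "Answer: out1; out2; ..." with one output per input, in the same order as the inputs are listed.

Execution, op by op:
  [-3, 9, 44, -27, -42, -18, -18] -> [-1, 11, 46, -25, -40, -16, -16] -> [46, 11, -1, -16, -16, -25, -40] -> [-40, -25, -16, -16, -1, 11, 46]
  [4, -29, -21, -16, 45] -> [6, -27, -19, -14, 47] -> [47, 6, -14, -19, -27] -> [-27, -19, -14, 6, 47]
  [-27, 45, -24, -42, -17] -> [-25, 47, -22, -40, -15] -> [47, -15, -22, -25, -40] -> [-40, -25, -22, -15, 47]
  [32, 5, -45, -43, 23, -20, -30, 3, 26, -18] -> [34, 7, -43, -41, 25, -18, -28, 5, 28, -16] -> [34, 28, 25, 7, 5, -16, -18, -28, -41, -43] -> [-43, -41, -28, -18, -16, 5, 7, 25, 28, 34]

[-40, -25, -16, -16, -1, 11, 46]; [-27, -19, -14, 6, 47]; [-40, -25, -22, -15, 47]; [-43, -41, -28, -18, -16, 5, 7, 25, 28, 34]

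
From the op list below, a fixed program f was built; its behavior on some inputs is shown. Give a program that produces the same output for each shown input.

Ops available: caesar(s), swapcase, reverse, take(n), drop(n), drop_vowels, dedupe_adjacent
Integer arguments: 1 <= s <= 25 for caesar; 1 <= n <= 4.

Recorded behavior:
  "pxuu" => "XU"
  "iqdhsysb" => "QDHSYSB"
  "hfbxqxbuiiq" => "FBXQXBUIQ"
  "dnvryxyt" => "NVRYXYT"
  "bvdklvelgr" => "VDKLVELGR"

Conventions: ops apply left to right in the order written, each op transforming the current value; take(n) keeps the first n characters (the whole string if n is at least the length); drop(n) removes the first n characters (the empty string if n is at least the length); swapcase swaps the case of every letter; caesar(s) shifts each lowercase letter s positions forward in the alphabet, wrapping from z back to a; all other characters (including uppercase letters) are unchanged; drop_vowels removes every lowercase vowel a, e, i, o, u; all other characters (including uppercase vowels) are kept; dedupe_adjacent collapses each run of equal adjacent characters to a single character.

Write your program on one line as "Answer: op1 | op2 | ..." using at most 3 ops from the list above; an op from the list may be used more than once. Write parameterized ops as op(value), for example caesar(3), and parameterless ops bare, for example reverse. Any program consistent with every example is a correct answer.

swapcase | dedupe_adjacent | drop(1)

Check, running the answer program on each example:
  "pxuu" -> "PXUU" -> "PXU" -> "XU"
  "iqdhsysb" -> "IQDHSYSB" -> "IQDHSYSB" -> "QDHSYSB"
  "hfbxqxbuiiq" -> "HFBXQXBUIIQ" -> "HFBXQXBUIQ" -> "FBXQXBUIQ"
  "dnvryxyt" -> "DNVRYXYT" -> "DNVRYXYT" -> "NVRYXYT"
  "bvdklvelgr" -> "BVDKLVELGR" -> "BVDKLVELGR" -> "VDKLVELGR"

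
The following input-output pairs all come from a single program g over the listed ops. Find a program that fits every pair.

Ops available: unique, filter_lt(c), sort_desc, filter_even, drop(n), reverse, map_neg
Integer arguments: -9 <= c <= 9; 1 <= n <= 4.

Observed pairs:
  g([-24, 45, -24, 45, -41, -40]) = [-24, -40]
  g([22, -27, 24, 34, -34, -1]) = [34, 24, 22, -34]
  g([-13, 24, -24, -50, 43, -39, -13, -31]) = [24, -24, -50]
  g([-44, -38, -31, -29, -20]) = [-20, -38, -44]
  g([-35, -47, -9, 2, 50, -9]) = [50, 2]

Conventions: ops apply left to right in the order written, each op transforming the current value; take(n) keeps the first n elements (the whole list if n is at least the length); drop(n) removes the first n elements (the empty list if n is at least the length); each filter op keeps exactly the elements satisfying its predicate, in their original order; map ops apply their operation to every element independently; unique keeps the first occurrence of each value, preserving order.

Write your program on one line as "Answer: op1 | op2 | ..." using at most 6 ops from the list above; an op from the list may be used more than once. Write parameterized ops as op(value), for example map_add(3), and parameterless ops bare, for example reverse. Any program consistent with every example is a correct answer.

map_neg | filter_even | map_neg | unique | sort_desc

Check, running the answer program on each example:
  [-24, 45, -24, 45, -41, -40] -> [24, -45, 24, -45, 41, 40] -> [24, 24, 40] -> [-24, -24, -40] -> [-24, -40] -> [-24, -40]
  [22, -27, 24, 34, -34, -1] -> [-22, 27, -24, -34, 34, 1] -> [-22, -24, -34, 34] -> [22, 24, 34, -34] -> [22, 24, 34, -34] -> [34, 24, 22, -34]
  [-13, 24, -24, -50, 43, -39, -13, -31] -> [13, -24, 24, 50, -43, 39, 13, 31] -> [-24, 24, 50] -> [24, -24, -50] -> [24, -24, -50] -> [24, -24, -50]
  [-44, -38, -31, -29, -20] -> [44, 38, 31, 29, 20] -> [44, 38, 20] -> [-44, -38, -20] -> [-44, -38, -20] -> [-20, -38, -44]
  [-35, -47, -9, 2, 50, -9] -> [35, 47, 9, -2, -50, 9] -> [-2, -50] -> [2, 50] -> [2, 50] -> [50, 2]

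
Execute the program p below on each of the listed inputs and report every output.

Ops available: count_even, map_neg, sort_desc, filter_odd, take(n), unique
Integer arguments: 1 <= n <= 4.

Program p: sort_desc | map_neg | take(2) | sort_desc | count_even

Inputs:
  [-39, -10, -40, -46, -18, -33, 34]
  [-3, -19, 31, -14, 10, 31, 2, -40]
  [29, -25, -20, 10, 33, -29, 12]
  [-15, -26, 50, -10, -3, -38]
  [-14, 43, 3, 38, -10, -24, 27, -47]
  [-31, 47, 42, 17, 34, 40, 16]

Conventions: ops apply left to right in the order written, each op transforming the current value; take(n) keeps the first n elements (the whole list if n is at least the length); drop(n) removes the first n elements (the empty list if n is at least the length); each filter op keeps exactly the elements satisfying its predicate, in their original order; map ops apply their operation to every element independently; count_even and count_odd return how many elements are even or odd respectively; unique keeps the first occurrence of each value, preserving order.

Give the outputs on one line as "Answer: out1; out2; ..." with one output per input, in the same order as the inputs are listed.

Execution, op by op:
  [-39, -10, -40, -46, -18, -33, 34] -> [34, -10, -18, -33, -39, -40, -46] -> [-34, 10, 18, 33, 39, 40, 46] -> [-34, 10] -> [10, -34] -> 2
  [-3, -19, 31, -14, 10, 31, 2, -40] -> [31, 31, 10, 2, -3, -14, -19, -40] -> [-31, -31, -10, -2, 3, 14, 19, 40] -> [-31, -31] -> [-31, -31] -> 0
  [29, -25, -20, 10, 33, -29, 12] -> [33, 29, 12, 10, -20, -25, -29] -> [-33, -29, -12, -10, 20, 25, 29] -> [-33, -29] -> [-29, -33] -> 0
  [-15, -26, 50, -10, -3, -38] -> [50, -3, -10, -15, -26, -38] -> [-50, 3, 10, 15, 26, 38] -> [-50, 3] -> [3, -50] -> 1
  [-14, 43, 3, 38, -10, -24, 27, -47] -> [43, 38, 27, 3, -10, -14, -24, -47] -> [-43, -38, -27, -3, 10, 14, 24, 47] -> [-43, -38] -> [-38, -43] -> 1
  [-31, 47, 42, 17, 34, 40, 16] -> [47, 42, 40, 34, 17, 16, -31] -> [-47, -42, -40, -34, -17, -16, 31] -> [-47, -42] -> [-42, -47] -> 1

2; 0; 0; 1; 1; 1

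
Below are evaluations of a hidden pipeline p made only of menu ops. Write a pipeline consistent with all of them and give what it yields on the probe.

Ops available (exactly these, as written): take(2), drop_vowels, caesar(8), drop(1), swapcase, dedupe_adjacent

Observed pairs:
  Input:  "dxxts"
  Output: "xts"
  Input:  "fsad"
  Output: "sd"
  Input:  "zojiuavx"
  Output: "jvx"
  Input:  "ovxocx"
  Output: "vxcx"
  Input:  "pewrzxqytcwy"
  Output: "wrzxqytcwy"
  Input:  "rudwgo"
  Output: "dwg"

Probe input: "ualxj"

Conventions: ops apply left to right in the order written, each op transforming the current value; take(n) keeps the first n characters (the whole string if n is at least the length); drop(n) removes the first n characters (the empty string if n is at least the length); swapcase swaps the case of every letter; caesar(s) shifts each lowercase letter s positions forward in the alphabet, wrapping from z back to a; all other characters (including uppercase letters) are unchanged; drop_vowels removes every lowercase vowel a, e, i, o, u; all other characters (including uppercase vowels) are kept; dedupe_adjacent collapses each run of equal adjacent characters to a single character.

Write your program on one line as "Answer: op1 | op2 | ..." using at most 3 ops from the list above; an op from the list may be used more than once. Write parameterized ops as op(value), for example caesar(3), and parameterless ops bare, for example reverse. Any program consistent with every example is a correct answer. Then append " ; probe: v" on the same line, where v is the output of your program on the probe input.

dedupe_adjacent | drop(1) | drop_vowels ; probe: "lxj"

Check, running the answer program on each example:
  "dxxts" -> "dxts" -> "xts" -> "xts"
  "fsad" -> "fsad" -> "sad" -> "sd"
  "zojiuavx" -> "zojiuavx" -> "ojiuavx" -> "jvx"
  "ovxocx" -> "ovxocx" -> "vxocx" -> "vxcx"
  "pewrzxqytcwy" -> "pewrzxqytcwy" -> "ewrzxqytcwy" -> "wrzxqytcwy"
  "rudwgo" -> "rudwgo" -> "udwgo" -> "dwg"
  probe: "ualxj" -> "ualxj" -> "alxj" -> "lxj"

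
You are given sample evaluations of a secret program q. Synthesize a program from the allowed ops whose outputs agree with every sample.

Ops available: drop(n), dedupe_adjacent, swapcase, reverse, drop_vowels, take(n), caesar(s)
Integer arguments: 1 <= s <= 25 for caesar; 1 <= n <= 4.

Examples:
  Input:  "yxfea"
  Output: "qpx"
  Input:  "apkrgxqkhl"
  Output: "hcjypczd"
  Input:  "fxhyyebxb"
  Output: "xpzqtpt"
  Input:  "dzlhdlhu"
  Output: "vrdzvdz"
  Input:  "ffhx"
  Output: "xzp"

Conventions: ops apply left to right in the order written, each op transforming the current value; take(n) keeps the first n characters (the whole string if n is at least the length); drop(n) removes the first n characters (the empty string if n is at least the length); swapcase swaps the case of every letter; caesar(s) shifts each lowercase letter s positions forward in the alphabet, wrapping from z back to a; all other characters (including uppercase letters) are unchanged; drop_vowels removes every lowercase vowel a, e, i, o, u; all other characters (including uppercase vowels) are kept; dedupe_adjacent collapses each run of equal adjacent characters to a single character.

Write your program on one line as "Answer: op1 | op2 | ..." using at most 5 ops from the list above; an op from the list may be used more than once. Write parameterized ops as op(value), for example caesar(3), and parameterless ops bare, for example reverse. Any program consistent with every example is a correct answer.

drop_vowels | caesar(18) | dedupe_adjacent | drop_vowels

Check, running the answer program on each example:
  "yxfea" -> "yxf" -> "qpx" -> "qpx" -> "qpx"
  "apkrgxqkhl" -> "pkrgxqkhl" -> "hcjypiczd" -> "hcjypiczd" -> "hcjypczd"
  "fxhyyebxb" -> "fxhyybxb" -> "xpzqqtpt" -> "xpzqtpt" -> "xpzqtpt"
  "dzlhdlhu" -> "dzlhdlh" -> "vrdzvdz" -> "vrdzvdz" -> "vrdzvdz"
  "ffhx" -> "ffhx" -> "xxzp" -> "xzp" -> "xzp"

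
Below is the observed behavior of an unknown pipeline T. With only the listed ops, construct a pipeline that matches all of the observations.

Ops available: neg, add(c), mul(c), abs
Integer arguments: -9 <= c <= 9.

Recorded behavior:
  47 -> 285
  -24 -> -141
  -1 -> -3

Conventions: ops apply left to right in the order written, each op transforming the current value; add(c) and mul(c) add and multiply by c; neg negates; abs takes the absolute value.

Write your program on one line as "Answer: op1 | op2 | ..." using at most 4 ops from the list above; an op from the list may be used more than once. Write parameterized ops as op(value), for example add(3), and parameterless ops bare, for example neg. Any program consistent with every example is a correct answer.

mul(-6) | neg | add(3)

Check, running the answer program on each example:
  47 -> -282 -> 282 -> 285
  -24 -> 144 -> -144 -> -141
  -1 -> 6 -> -6 -> -3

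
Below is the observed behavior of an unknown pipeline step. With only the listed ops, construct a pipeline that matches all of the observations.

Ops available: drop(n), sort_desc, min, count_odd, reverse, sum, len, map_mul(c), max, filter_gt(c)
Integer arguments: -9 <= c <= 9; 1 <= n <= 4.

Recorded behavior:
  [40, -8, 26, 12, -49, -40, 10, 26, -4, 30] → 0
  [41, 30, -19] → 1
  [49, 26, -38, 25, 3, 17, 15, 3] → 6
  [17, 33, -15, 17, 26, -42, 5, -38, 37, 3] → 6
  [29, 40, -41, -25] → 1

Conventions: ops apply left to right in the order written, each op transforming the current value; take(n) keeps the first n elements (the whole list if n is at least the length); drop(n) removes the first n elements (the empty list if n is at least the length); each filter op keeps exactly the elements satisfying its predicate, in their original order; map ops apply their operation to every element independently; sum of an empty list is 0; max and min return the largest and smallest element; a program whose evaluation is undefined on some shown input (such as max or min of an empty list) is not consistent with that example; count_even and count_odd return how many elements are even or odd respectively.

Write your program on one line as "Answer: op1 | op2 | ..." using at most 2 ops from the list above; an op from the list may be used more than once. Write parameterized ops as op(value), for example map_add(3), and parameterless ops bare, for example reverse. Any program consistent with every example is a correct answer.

filter_gt(-7) | count_odd

Check, running the answer program on each example:
  [40, -8, 26, 12, -49, -40, 10, 26, -4, 30] -> [40, 26, 12, 10, 26, -4, 30] -> 0
  [41, 30, -19] -> [41, 30] -> 1
  [49, 26, -38, 25, 3, 17, 15, 3] -> [49, 26, 25, 3, 17, 15, 3] -> 6
  [17, 33, -15, 17, 26, -42, 5, -38, 37, 3] -> [17, 33, 17, 26, 5, 37, 3] -> 6
  [29, 40, -41, -25] -> [29, 40] -> 1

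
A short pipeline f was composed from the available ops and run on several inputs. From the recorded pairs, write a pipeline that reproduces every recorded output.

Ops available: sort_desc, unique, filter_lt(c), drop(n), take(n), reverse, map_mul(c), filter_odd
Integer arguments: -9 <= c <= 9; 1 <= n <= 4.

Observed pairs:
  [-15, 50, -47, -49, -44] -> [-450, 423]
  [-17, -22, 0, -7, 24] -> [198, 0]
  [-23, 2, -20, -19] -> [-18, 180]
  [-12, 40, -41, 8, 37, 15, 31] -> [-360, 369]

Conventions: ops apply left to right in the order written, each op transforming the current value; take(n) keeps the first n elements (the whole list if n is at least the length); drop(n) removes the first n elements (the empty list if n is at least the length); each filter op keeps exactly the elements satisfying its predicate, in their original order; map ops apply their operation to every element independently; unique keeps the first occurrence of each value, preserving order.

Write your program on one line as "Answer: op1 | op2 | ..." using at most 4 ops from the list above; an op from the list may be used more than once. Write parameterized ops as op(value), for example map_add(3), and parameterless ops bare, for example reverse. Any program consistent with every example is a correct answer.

map_mul(-9) | drop(1) | take(2)

Check, running the answer program on each example:
  [-15, 50, -47, -49, -44] -> [135, -450, 423, 441, 396] -> [-450, 423, 441, 396] -> [-450, 423]
  [-17, -22, 0, -7, 24] -> [153, 198, 0, 63, -216] -> [198, 0, 63, -216] -> [198, 0]
  [-23, 2, -20, -19] -> [207, -18, 180, 171] -> [-18, 180, 171] -> [-18, 180]
  [-12, 40, -41, 8, 37, 15, 31] -> [108, -360, 369, -72, -333, -135, -279] -> [-360, 369, -72, -333, -135, -279] -> [-360, 369]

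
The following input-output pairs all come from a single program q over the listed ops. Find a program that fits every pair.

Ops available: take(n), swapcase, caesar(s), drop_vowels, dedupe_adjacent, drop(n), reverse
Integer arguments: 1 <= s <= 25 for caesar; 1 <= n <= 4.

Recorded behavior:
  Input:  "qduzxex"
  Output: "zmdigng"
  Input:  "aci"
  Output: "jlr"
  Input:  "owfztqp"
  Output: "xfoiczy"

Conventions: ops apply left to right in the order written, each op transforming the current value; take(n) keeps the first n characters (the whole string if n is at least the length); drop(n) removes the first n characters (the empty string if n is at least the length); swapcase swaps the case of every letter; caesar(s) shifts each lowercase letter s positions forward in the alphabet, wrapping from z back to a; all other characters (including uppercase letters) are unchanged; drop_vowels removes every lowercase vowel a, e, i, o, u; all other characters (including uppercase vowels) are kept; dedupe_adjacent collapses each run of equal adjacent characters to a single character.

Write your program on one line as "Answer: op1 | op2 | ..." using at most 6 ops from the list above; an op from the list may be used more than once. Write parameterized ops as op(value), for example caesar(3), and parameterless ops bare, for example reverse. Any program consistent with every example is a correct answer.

reverse | caesar(23) | caesar(18) | reverse | caesar(20)

Check, running the answer program on each example:
  "qduzxex" -> "xexzudq" -> "ubuwran" -> "mtmojsf" -> "fsjomtm" -> "zmdigng"
  "aci" -> "ica" -> "fzx" -> "xrp" -> "prx" -> "jlr"
  "owfztqp" -> "pqtzfwo" -> "mnqwctl" -> "efiould" -> "dluoife" -> "xfoiczy"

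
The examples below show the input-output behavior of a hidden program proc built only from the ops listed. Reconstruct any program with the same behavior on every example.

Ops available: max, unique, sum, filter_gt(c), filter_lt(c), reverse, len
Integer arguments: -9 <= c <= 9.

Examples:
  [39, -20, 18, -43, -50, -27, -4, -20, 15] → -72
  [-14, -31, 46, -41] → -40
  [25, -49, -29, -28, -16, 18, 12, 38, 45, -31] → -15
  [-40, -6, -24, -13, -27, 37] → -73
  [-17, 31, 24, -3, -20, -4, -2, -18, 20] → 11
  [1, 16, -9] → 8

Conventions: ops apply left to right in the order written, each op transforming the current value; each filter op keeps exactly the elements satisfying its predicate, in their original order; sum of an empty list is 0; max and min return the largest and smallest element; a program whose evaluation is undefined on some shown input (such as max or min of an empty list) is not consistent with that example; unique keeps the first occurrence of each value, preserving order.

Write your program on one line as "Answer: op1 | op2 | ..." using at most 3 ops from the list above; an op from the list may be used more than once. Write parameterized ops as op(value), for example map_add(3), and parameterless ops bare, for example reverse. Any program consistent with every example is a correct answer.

unique | sum

Check, running the answer program on each example:
  [39, -20, 18, -43, -50, -27, -4, -20, 15] -> [39, -20, 18, -43, -50, -27, -4, 15] -> -72
  [-14, -31, 46, -41] -> [-14, -31, 46, -41] -> -40
  [25, -49, -29, -28, -16, 18, 12, 38, 45, -31] -> [25, -49, -29, -28, -16, 18, 12, 38, 45, -31] -> -15
  [-40, -6, -24, -13, -27, 37] -> [-40, -6, -24, -13, -27, 37] -> -73
  [-17, 31, 24, -3, -20, -4, -2, -18, 20] -> [-17, 31, 24, -3, -20, -4, -2, -18, 20] -> 11
  [1, 16, -9] -> [1, 16, -9] -> 8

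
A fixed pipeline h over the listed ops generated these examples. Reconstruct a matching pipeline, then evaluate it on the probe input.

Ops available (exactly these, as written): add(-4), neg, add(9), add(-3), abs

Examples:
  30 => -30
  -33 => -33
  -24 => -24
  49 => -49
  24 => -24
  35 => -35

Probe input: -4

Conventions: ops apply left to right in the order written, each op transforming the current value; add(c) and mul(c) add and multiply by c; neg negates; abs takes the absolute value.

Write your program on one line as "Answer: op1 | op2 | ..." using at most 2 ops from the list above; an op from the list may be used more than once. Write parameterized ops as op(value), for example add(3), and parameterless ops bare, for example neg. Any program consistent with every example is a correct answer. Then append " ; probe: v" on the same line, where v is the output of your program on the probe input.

abs | neg ; probe: -4

Check, running the answer program on each example:
  30 -> 30 -> -30
  -33 -> 33 -> -33
  -24 -> 24 -> -24
  49 -> 49 -> -49
  24 -> 24 -> -24
  35 -> 35 -> -35
  probe: -4 -> 4 -> -4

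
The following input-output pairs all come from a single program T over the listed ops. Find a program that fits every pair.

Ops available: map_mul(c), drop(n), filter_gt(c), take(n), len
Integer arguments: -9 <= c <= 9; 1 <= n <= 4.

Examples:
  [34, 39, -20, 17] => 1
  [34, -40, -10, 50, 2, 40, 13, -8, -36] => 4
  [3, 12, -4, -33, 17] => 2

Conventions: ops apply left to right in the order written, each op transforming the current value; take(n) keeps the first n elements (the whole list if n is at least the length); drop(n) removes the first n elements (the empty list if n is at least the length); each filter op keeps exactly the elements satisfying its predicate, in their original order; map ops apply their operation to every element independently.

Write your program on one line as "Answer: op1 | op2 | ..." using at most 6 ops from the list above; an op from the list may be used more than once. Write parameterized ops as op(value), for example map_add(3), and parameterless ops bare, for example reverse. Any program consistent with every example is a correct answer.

map_mul(-3) | map_mul(2) | drop(3) | take(4) | len

Check, running the answer program on each example:
  [34, 39, -20, 17] -> [-102, -117, 60, -51] -> [-204, -234, 120, -102] -> [-102] -> [-102] -> 1
  [34, -40, -10, 50, 2, 40, 13, -8, -36] -> [-102, 120, 30, -150, -6, -120, -39, 24, 108] -> [-204, 240, 60, -300, -12, -240, -78, 48, 216] -> [-300, -12, -240, -78, 48, 216] -> [-300, -12, -240, -78] -> 4
  [3, 12, -4, -33, 17] -> [-9, -36, 12, 99, -51] -> [-18, -72, 24, 198, -102] -> [198, -102] -> [198, -102] -> 2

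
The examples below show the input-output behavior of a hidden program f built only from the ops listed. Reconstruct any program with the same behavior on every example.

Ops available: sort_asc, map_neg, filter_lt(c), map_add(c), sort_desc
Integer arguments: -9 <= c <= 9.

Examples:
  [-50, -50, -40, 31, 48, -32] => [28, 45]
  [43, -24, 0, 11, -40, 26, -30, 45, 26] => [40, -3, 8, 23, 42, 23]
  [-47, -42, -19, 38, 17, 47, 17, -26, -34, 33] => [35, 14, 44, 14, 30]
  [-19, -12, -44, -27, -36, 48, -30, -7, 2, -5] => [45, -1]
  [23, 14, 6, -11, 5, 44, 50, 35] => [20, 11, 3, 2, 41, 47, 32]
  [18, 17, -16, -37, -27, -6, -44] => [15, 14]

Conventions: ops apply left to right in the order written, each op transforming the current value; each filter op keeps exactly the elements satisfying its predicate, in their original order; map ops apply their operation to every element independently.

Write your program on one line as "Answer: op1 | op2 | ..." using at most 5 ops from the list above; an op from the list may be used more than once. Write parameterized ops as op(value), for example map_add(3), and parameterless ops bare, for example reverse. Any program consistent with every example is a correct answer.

map_neg | filter_lt(4) | map_neg | map_add(-3)

Check, running the answer program on each example:
  [-50, -50, -40, 31, 48, -32] -> [50, 50, 40, -31, -48, 32] -> [-31, -48] -> [31, 48] -> [28, 45]
  [43, -24, 0, 11, -40, 26, -30, 45, 26] -> [-43, 24, 0, -11, 40, -26, 30, -45, -26] -> [-43, 0, -11, -26, -45, -26] -> [43, 0, 11, 26, 45, 26] -> [40, -3, 8, 23, 42, 23]
  [-47, -42, -19, 38, 17, 47, 17, -26, -34, 33] -> [47, 42, 19, -38, -17, -47, -17, 26, 34, -33] -> [-38, -17, -47, -17, -33] -> [38, 17, 47, 17, 33] -> [35, 14, 44, 14, 30]
  [-19, -12, -44, -27, -36, 48, -30, -7, 2, -5] -> [19, 12, 44, 27, 36, -48, 30, 7, -2, 5] -> [-48, -2] -> [48, 2] -> [45, -1]
  [23, 14, 6, -11, 5, 44, 50, 35] -> [-23, -14, -6, 11, -5, -44, -50, -35] -> [-23, -14, -6, -5, -44, -50, -35] -> [23, 14, 6, 5, 44, 50, 35] -> [20, 11, 3, 2, 41, 47, 32]
  [18, 17, -16, -37, -27, -6, -44] -> [-18, -17, 16, 37, 27, 6, 44] -> [-18, -17] -> [18, 17] -> [15, 14]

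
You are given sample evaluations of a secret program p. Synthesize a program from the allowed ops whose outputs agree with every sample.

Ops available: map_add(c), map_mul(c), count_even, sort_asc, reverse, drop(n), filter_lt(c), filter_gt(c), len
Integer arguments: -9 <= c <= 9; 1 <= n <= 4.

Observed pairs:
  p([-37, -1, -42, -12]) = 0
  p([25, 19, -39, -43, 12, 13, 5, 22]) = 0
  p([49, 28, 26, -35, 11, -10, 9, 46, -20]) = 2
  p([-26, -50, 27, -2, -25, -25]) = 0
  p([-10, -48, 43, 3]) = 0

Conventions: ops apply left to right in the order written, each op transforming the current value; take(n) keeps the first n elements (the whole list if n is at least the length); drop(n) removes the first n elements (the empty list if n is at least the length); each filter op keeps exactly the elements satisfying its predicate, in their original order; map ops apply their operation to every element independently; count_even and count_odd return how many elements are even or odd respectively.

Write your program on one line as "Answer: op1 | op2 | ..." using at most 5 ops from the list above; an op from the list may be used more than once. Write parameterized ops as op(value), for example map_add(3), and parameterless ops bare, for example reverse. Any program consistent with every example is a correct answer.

drop(4) | filter_lt(2) | sort_asc | count_even

Check, running the answer program on each example:
  [-37, -1, -42, -12] -> [] -> [] -> [] -> 0
  [25, 19, -39, -43, 12, 13, 5, 22] -> [12, 13, 5, 22] -> [] -> [] -> 0
  [49, 28, 26, -35, 11, -10, 9, 46, -20] -> [11, -10, 9, 46, -20] -> [-10, -20] -> [-20, -10] -> 2
  [-26, -50, 27, -2, -25, -25] -> [-25, -25] -> [-25, -25] -> [-25, -25] -> 0
  [-10, -48, 43, 3] -> [] -> [] -> [] -> 0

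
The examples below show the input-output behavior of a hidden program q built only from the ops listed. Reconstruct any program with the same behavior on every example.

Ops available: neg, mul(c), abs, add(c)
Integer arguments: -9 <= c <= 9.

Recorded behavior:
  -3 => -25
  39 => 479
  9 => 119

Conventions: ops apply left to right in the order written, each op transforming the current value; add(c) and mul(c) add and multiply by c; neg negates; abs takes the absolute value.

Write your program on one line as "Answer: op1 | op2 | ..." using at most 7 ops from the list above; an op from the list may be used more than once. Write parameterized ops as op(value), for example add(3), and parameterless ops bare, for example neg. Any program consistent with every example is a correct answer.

mul(-6) | mul(2) | neg | add(5) | add(2) | add(4)

Check, running the answer program on each example:
  -3 -> 18 -> 36 -> -36 -> -31 -> -29 -> -25
  39 -> -234 -> -468 -> 468 -> 473 -> 475 -> 479
  9 -> -54 -> -108 -> 108 -> 113 -> 115 -> 119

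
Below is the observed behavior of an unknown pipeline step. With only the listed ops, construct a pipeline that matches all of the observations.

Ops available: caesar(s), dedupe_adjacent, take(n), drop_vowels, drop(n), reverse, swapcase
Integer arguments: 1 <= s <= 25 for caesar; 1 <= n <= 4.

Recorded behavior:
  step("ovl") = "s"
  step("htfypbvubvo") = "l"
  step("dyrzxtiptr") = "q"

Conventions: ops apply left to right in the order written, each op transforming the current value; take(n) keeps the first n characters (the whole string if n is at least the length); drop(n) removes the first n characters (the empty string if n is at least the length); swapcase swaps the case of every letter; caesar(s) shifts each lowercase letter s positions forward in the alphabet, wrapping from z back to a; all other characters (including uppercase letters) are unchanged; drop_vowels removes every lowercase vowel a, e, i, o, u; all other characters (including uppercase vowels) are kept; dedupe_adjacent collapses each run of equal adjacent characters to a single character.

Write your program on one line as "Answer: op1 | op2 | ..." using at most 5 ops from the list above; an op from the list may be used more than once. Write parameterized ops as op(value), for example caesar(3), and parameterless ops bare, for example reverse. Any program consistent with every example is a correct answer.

reverse | caesar(7) | caesar(16) | drop_vowels | take(1)

Check, running the answer program on each example:
  "ovl" -> "lvo" -> "scv" -> "isl" -> "sl" -> "s"
  "htfypbvubvo" -> "ovbuvbpyfth" -> "vcibciwfmao" -> "lsyrsymvcqe" -> "lsyrsymvcq" -> "l"
  "dyrzxtiptr" -> "rtpitxzryd" -> "yawpaegyfk" -> "oqmfquwova" -> "qmfqwv" -> "q"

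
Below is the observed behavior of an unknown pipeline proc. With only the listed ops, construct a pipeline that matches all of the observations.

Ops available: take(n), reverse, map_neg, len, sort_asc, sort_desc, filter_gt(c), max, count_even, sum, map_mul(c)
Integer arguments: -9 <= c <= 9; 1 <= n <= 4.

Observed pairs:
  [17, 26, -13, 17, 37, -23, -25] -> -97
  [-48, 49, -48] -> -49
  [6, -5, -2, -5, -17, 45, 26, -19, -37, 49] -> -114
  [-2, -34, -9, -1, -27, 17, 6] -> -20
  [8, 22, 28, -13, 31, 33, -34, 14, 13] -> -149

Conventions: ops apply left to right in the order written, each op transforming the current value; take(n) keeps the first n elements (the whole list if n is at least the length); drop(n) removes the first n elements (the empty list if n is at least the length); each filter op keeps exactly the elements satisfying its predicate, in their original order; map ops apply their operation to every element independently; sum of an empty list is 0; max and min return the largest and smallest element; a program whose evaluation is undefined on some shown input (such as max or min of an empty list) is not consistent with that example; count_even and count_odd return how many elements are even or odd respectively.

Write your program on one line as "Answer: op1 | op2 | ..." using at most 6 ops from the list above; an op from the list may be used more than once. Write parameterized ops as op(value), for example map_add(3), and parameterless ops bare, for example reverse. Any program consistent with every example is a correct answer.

reverse | filter_gt(-9) | map_neg | sort_desc | sum

Check, running the answer program on each example:
  [17, 26, -13, 17, 37, -23, -25] -> [-25, -23, 37, 17, -13, 26, 17] -> [37, 17, 26, 17] -> [-37, -17, -26, -17] -> [-17, -17, -26, -37] -> -97
  [-48, 49, -48] -> [-48, 49, -48] -> [49] -> [-49] -> [-49] -> -49
  [6, -5, -2, -5, -17, 45, 26, -19, -37, 49] -> [49, -37, -19, 26, 45, -17, -5, -2, -5, 6] -> [49, 26, 45, -5, -2, -5, 6] -> [-49, -26, -45, 5, 2, 5, -6] -> [5, 5, 2, -6, -26, -45, -49] -> -114
  [-2, -34, -9, -1, -27, 17, 6] -> [6, 17, -27, -1, -9, -34, -2] -> [6, 17, -1, -2] -> [-6, -17, 1, 2] -> [2, 1, -6, -17] -> -20
  [8, 22, 28, -13, 31, 33, -34, 14, 13] -> [13, 14, -34, 33, 31, -13, 28, 22, 8] -> [13, 14, 33, 31, 28, 22, 8] -> [-13, -14, -33, -31, -28, -22, -8] -> [-8, -13, -14, -22, -28, -31, -33] -> -149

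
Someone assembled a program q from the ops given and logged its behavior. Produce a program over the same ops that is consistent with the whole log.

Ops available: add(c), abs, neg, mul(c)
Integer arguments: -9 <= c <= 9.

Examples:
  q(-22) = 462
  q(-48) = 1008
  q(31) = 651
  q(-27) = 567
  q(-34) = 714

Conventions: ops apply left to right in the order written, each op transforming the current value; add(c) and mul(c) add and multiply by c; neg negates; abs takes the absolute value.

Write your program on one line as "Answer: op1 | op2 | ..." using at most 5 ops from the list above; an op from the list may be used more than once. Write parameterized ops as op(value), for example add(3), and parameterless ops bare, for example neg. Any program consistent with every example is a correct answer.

add(2) | mul(-3) | add(6) | mul(7) | abs

Check, running the answer program on each example:
  -22 -> -20 -> 60 -> 66 -> 462 -> 462
  -48 -> -46 -> 138 -> 144 -> 1008 -> 1008
  31 -> 33 -> -99 -> -93 -> -651 -> 651
  -27 -> -25 -> 75 -> 81 -> 567 -> 567
  -34 -> -32 -> 96 -> 102 -> 714 -> 714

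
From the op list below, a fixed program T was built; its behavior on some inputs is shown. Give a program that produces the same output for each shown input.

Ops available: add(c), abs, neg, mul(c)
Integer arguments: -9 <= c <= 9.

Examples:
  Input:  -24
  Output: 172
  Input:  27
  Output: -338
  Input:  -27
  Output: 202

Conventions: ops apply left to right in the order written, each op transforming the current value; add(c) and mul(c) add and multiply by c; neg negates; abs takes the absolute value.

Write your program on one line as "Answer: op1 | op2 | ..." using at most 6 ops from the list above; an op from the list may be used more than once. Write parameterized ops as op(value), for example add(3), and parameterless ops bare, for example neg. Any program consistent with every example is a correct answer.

neg | add(-8) | mul(-5) | add(-6) | mul(-2)

Check, running the answer program on each example:
  -24 -> 24 -> 16 -> -80 -> -86 -> 172
  27 -> -27 -> -35 -> 175 -> 169 -> -338
  -27 -> 27 -> 19 -> -95 -> -101 -> 202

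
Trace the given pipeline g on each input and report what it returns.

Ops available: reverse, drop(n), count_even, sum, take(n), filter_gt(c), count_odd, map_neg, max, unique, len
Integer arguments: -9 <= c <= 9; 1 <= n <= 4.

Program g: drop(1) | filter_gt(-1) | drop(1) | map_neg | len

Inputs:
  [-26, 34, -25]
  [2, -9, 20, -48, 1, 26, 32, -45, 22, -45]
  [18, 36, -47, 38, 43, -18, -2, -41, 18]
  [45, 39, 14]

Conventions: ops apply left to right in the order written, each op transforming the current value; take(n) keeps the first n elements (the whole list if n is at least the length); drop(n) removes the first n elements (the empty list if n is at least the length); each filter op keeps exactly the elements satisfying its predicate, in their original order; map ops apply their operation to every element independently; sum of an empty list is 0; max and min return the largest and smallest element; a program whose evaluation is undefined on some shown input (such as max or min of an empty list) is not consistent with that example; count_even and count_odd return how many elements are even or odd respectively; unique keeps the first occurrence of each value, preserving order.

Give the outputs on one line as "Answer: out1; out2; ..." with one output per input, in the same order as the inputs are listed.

0; 4; 3; 1

Execution, op by op:
  [-26, 34, -25] -> [34, -25] -> [34] -> [] -> [] -> 0
  [2, -9, 20, -48, 1, 26, 32, -45, 22, -45] -> [-9, 20, -48, 1, 26, 32, -45, 22, -45] -> [20, 1, 26, 32, 22] -> [1, 26, 32, 22] -> [-1, -26, -32, -22] -> 4
  [18, 36, -47, 38, 43, -18, -2, -41, 18] -> [36, -47, 38, 43, -18, -2, -41, 18] -> [36, 38, 43, 18] -> [38, 43, 18] -> [-38, -43, -18] -> 3
  [45, 39, 14] -> [39, 14] -> [39, 14] -> [14] -> [-14] -> 1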